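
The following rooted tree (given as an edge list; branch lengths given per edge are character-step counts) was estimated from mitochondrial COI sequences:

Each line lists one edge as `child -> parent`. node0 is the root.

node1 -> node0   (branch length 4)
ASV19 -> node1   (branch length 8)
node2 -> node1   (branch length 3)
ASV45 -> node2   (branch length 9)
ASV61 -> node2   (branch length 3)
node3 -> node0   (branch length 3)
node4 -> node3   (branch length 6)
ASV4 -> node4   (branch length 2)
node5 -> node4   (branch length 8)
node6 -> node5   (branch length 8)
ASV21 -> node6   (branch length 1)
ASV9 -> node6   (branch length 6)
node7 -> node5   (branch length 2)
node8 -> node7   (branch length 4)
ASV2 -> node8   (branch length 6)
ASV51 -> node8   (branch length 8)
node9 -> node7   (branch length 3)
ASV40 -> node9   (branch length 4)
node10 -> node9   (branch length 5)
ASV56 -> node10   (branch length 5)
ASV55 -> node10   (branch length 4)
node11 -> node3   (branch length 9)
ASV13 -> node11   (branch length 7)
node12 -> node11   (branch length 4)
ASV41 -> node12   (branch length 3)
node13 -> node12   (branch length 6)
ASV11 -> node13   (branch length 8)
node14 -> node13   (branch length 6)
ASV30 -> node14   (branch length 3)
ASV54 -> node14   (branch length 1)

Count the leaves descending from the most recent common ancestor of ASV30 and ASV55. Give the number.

The MRCA of ASV30 and ASV55 is the node subtending ((ASV4,((ASV21,ASV9),((ASV2,ASV51),(ASV40,(ASV56,ASV55))))),(ASV13,(ASV41,(ASV11,(ASV30,ASV54))))).
That clade contains 13 terminal taxa: ASV11, ASV13, ASV2, ASV21, ASV30, ASV4, ASV40, ASV41, ASV51, ASV54, ASV55, ASV56, ASV9.

13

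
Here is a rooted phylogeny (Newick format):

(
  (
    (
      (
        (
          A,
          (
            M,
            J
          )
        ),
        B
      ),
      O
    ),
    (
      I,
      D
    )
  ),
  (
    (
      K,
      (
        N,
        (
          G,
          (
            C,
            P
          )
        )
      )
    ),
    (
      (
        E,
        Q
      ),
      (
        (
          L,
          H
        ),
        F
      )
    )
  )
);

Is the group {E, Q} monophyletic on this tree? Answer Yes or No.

Yes

The most recent common ancestor of these taxa subtends (E,Q).
That clade has exactly 2 tips — every listed taxon and nothing else — so the group is monophyletic.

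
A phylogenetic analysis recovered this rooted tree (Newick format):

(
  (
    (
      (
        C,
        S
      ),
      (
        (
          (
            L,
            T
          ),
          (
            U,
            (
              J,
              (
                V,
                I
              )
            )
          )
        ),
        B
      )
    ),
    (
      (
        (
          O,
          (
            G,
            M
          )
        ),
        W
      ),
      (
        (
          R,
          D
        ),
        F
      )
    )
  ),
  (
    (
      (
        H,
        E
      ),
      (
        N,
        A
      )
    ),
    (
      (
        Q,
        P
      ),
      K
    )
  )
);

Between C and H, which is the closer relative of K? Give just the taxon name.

The MRCA of K and H subtends (((H,E),(N,A)),((Q,P),K)) (7 taxa).
The MRCA of K and C is the root, subtending the entire tree (23 taxa).
The first is nested inside the second, so K shares a more recent common ancestor with H.

H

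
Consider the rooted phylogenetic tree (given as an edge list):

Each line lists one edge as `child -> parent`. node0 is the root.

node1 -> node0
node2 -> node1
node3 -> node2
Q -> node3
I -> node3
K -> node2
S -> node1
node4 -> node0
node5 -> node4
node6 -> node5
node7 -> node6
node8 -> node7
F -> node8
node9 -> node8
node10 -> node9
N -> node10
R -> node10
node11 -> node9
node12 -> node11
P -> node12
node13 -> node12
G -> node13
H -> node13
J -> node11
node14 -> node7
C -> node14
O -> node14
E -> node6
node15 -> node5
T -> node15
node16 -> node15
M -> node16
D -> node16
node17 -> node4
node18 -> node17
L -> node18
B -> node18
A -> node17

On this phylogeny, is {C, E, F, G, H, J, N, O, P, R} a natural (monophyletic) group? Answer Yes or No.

Yes

The most recent common ancestor of these taxa subtends (((F,((N,R),((P,(G,H)),J))),(C,O)),E).
That clade has exactly 10 tips — every listed taxon and nothing else — so the group is monophyletic.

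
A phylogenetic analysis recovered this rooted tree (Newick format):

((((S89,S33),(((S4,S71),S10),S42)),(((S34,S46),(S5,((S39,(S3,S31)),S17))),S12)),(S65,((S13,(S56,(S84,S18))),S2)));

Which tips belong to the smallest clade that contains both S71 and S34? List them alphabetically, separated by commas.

S10, S12, S17, S3, S31, S33, S34, S39, S4, S42, S46, S5, S71, S89

Tracing S71: it sits inside (S4,S71).
Tracing S34: it sits inside (S34,S46).
The smallest clade enclosing both is (((S89,S33),(((S4,S71),S10),S42)),(((S34,S46),(S5,((S39,(S3,S31)),S17))),S12)); the answer is its 14 terminal taxa in alphabetical order.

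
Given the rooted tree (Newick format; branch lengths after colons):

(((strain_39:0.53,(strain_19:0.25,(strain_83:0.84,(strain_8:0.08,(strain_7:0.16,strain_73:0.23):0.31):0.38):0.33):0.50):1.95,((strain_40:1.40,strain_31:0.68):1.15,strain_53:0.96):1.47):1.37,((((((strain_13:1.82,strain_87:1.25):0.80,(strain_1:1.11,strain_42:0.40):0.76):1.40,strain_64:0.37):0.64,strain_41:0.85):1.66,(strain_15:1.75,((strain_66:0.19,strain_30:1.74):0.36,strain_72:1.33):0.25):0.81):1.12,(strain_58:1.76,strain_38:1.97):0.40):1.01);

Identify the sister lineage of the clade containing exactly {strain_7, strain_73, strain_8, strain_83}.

strain_19

The clade containing exactly {strain_7, strain_73, strain_8, strain_83} attaches to the tree at the node subtending (strain_19,(strain_83,(strain_8,(strain_7,strain_73)))).
The other lineage descending from that same node — the sister group — is the single tip strain_19.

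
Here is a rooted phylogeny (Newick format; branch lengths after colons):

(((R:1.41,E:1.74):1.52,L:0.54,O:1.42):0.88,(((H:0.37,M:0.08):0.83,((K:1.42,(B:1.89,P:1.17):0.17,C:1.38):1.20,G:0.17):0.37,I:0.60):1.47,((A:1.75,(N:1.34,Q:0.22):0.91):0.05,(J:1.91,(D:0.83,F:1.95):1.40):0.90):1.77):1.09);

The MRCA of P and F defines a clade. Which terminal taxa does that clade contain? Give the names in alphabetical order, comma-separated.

A, B, C, D, F, G, H, I, J, K, M, N, P, Q

Tracing P: it sits inside (B,P).
Tracing F: it sits inside (D,F).
The smallest clade enclosing both is (((H,M),((K,(B,P),C),G),I),((A,(N,Q)),(J,(D,F)))); the answer is its 14 terminal taxa in alphabetical order.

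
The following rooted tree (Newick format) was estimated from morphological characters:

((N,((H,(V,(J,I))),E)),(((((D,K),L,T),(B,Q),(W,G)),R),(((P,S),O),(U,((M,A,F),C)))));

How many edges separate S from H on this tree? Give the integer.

The MRCA of S and H is the root of the tree.
From S up to that node: 5 branches. From H up to the same node: 4 branches. Total: 5 + 4 = 9.

9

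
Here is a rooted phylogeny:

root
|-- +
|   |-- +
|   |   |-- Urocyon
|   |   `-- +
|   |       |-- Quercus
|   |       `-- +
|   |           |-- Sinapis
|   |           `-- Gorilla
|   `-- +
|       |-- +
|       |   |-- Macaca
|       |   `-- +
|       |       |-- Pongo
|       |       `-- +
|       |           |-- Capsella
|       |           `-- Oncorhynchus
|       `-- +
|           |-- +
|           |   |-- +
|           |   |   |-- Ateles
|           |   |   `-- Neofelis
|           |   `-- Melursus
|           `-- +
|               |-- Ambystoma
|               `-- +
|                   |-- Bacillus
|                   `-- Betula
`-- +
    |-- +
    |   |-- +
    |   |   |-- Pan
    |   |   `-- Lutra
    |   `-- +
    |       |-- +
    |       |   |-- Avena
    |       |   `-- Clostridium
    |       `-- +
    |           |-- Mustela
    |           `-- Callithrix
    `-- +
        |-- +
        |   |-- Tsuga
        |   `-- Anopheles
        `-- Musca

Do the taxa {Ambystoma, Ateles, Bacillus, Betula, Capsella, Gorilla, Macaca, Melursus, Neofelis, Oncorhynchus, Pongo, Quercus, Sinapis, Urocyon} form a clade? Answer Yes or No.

The most recent common ancestor of these taxa subtends ((Urocyon,(Quercus,(Sinapis,Gorilla))),((Macaca,(Pongo,(Capsella,Oncorhynchus))),(((Ateles,Neofelis),Melursus),(Ambystoma,(Bacillus,Betula))))).
That clade has exactly 14 tips — every listed taxon and nothing else — so the group is monophyletic.

Yes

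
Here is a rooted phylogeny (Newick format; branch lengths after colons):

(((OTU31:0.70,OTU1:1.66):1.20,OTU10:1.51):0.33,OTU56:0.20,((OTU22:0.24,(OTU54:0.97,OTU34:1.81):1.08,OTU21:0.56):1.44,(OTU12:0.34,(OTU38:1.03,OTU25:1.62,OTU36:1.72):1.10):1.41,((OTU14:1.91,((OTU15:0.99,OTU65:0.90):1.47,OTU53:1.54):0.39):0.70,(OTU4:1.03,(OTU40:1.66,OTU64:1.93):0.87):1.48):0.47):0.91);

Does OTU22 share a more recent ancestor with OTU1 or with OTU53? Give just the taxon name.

OTU53

The MRCA of OTU22 and OTU53 subtends ((OTU22,(OTU54,OTU34),OTU21),(OTU12,(OTU38,OTU25,OTU36)),((OTU14,((OTU15,OTU65),OTU53)),(OTU4,(OTU40,OTU64)))) (15 taxa).
The MRCA of OTU22 and OTU1 is the root, subtending the entire tree (19 taxa).
The first is nested inside the second, so OTU22 shares a more recent common ancestor with OTU53.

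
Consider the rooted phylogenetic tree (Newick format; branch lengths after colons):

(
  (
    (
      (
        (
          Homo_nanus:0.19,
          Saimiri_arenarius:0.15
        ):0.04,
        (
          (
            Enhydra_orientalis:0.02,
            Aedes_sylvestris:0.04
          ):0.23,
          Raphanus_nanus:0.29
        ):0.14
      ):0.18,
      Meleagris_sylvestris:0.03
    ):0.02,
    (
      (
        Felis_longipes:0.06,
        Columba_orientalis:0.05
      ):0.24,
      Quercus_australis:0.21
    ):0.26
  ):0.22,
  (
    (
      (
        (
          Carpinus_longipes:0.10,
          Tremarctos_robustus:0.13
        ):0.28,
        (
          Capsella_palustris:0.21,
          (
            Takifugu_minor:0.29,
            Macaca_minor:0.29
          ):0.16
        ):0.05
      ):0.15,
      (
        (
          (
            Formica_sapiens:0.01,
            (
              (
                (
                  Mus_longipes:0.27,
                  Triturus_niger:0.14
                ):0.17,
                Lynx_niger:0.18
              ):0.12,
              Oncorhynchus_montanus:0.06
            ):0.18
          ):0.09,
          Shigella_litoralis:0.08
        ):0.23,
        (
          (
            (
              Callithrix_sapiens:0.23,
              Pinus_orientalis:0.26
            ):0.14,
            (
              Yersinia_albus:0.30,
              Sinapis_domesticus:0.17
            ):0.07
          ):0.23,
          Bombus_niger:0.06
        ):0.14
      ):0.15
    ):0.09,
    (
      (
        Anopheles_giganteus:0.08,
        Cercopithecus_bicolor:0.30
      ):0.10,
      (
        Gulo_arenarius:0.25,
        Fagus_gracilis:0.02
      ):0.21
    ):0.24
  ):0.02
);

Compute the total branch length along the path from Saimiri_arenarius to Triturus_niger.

The path runs Saimiri_arenarius → … → MRCA → … → Triturus_niger; the MRCA is the root of the tree.
Branch lengths along that path: 0.15 + 0.04 + 0.18 + 0.02 + 0.22 + 0.02 + 0.09 + 0.15 + 0.23 + 0.09 + 0.18 + 0.12 + 0.17 + 0.14 = 1.80.

1.80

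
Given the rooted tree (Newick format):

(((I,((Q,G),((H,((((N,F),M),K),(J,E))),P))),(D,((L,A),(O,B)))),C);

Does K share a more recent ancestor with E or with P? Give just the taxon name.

The MRCA of K and E subtends ((((N,F),M),K),(J,E)) (6 taxa).
The MRCA of K and P subtends ((H,((((N,F),M),K),(J,E))),P) (8 taxa).
The first is nested inside the second, so K shares a more recent common ancestor with E.

E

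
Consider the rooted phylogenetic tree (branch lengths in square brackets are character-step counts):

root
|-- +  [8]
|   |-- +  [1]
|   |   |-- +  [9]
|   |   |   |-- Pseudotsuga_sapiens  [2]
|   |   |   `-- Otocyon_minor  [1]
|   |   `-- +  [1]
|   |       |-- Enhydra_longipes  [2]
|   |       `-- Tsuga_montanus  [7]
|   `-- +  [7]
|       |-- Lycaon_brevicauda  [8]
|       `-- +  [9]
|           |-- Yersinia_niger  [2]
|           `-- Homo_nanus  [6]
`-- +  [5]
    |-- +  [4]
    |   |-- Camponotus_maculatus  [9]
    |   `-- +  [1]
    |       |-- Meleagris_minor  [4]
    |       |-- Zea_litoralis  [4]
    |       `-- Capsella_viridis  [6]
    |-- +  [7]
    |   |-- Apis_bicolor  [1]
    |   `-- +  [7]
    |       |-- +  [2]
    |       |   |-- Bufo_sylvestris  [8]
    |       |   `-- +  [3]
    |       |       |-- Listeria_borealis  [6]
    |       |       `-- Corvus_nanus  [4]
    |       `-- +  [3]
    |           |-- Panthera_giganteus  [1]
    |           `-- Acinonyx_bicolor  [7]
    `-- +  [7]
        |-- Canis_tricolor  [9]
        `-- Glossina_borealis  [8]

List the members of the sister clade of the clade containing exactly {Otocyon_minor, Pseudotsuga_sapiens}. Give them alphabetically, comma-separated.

Enhydra_longipes, Tsuga_montanus

The clade containing exactly {Otocyon_minor, Pseudotsuga_sapiens} attaches to the tree at the node subtending ((Pseudotsuga_sapiens,Otocyon_minor),(Enhydra_longipes,Tsuga_montanus)).
The other lineage descending from that same node — the sister group — is (Enhydra_longipes,Tsuga_montanus); its 2 tips in alphabetical order are the answer.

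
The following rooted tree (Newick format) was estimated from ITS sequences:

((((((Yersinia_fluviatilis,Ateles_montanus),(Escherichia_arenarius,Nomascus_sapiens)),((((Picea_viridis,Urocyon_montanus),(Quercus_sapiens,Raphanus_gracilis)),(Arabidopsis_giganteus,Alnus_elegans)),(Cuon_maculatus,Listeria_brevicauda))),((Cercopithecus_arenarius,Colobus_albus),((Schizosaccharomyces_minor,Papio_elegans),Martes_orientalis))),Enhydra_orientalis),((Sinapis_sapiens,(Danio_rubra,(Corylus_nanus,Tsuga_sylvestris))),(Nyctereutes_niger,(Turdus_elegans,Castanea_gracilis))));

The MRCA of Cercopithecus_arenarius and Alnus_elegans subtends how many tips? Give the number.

The MRCA of Cercopithecus_arenarius and Alnus_elegans is the node subtending ((((Yersinia_fluviatilis,Ateles_montanus),(Escherichia_arenarius,Nomascus_sapiens)),((((Picea_viridis,Urocyon_montanus),(Quercus_sapiens,Raphanus_gracilis)),(Arabidopsis_giganteus,Alnus_elegans)),(Cuon_maculatus,Listeria_brevicauda))),((Cercopithecus_arenarius,Colobus_albus),((Schizosaccharomyces_minor,Papio_elegans),Martes_orientalis))).
That clade contains 17 terminal taxa: Alnus_elegans, Arabidopsis_giganteus, Ateles_montanus, Cercopithecus_arenarius, Colobus_albus, Cuon_maculatus, Escherichia_arenarius, Listeria_brevicauda, Martes_orientalis, Nomascus_sapiens, Papio_elegans, Picea_viridis, Quercus_sapiens, Raphanus_gracilis, Schizosaccharomyces_minor, Urocyon_montanus, Yersinia_fluviatilis.

17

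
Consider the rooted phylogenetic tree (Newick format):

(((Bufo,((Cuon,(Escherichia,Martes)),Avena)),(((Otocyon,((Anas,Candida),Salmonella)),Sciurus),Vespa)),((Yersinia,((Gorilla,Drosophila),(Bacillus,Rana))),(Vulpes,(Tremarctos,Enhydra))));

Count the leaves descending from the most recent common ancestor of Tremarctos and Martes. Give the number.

19

The MRCA of Tremarctos and Martes is the root, so the clade is the entire tree.
That clade contains 19 terminal taxa: Anas, Avena, Bacillus, Bufo, Candida, Cuon, Drosophila, Enhydra, Escherichia, Gorilla, Martes, Otocyon, Rana, Salmonella, Sciurus, Tremarctos, Vespa, Vulpes, Yersinia.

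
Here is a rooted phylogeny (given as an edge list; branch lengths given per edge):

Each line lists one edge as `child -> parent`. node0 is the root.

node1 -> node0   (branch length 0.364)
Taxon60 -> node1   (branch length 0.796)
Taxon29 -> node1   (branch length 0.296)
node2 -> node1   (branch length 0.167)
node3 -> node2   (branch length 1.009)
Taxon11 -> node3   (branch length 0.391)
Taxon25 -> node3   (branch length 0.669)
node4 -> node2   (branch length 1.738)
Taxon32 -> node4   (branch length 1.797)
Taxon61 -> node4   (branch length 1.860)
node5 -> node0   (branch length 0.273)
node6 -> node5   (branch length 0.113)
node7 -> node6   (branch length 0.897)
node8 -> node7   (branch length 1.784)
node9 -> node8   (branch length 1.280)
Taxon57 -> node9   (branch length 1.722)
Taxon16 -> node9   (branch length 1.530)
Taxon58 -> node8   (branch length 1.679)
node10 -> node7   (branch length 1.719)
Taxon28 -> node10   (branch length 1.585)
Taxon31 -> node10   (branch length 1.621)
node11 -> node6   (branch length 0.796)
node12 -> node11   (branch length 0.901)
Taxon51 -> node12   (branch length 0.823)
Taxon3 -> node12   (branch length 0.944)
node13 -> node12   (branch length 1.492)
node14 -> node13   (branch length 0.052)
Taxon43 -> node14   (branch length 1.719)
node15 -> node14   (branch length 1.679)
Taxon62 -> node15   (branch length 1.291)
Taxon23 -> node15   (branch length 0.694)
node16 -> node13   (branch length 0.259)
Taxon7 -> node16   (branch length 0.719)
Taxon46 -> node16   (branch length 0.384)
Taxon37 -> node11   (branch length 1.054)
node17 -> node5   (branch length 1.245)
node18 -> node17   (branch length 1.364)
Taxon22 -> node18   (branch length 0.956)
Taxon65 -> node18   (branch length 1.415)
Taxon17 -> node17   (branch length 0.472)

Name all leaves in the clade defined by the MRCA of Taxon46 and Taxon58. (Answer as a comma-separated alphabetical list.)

Tracing Taxon46: it sits inside (Taxon7,Taxon46).
Tracing Taxon58: it sits inside ((Taxon57,Taxon16),Taxon58).
The smallest clade enclosing both is ((((Taxon57,Taxon16),Taxon58),(Taxon28,Taxon31)),((Taxon51,Taxon3,((Taxon43,(Taxon62,Taxon23)),(Taxon7,Taxon46))),Taxon37)); the answer is its 13 terminal taxa in alphabetical order.

Taxon16, Taxon23, Taxon28, Taxon3, Taxon31, Taxon37, Taxon43, Taxon46, Taxon51, Taxon57, Taxon58, Taxon62, Taxon7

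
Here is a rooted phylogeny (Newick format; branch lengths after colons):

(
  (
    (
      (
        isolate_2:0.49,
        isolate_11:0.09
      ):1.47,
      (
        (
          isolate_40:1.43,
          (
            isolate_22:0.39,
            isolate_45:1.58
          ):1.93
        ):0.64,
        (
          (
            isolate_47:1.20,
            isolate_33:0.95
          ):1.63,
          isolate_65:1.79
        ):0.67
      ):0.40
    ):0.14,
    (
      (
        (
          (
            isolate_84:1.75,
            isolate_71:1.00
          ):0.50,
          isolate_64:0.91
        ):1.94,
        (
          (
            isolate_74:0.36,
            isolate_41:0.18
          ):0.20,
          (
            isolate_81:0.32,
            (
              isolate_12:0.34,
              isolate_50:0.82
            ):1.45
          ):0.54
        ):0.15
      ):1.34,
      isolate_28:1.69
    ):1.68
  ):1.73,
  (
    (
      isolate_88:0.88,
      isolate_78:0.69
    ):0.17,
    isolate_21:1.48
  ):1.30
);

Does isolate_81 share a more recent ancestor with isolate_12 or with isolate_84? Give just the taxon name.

The MRCA of isolate_81 and isolate_12 subtends (isolate_81,(isolate_12,isolate_50)) (3 taxa).
The MRCA of isolate_81 and isolate_84 subtends (((isolate_84,isolate_71),isolate_64),((isolate_74,isolate_41),(isolate_81,(isolate_12,isolate_50)))) (8 taxa).
The first is nested inside the second, so isolate_81 shares a more recent common ancestor with isolate_12.

isolate_12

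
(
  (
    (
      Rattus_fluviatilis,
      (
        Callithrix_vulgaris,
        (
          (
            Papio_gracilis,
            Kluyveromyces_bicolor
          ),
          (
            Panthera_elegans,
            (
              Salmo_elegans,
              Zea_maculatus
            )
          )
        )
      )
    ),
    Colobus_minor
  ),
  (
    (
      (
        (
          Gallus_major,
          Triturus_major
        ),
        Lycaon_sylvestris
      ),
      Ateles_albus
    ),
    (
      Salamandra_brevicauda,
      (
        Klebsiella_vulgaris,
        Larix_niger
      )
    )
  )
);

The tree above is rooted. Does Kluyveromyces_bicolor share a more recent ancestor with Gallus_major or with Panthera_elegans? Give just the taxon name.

Panthera_elegans

The MRCA of Kluyveromyces_bicolor and Panthera_elegans subtends ((Papio_gracilis,Kluyveromyces_bicolor),(Panthera_elegans,(Salmo_elegans,Zea_maculatus))) (5 taxa).
The MRCA of Kluyveromyces_bicolor and Gallus_major is the root, subtending the entire tree (15 taxa).
The first is nested inside the second, so Kluyveromyces_bicolor shares a more recent common ancestor with Panthera_elegans.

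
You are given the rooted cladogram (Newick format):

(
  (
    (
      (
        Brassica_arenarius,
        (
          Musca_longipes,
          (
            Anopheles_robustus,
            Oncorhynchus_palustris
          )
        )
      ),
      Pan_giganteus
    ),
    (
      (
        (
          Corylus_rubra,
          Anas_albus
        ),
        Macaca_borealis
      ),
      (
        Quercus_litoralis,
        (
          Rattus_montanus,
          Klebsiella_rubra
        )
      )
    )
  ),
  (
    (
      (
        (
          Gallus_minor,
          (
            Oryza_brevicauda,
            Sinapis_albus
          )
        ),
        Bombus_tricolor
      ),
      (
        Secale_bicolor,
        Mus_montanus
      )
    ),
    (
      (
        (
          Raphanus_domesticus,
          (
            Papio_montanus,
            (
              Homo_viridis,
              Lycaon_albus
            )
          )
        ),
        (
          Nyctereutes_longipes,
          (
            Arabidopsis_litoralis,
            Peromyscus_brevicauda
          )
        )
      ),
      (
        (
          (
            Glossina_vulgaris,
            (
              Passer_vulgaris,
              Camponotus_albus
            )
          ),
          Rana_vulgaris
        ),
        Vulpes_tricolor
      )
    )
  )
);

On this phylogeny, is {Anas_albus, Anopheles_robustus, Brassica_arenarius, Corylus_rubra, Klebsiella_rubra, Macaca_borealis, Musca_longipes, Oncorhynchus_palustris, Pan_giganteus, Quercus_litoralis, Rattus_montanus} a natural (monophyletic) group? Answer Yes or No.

The most recent common ancestor of these taxa subtends (((Brassica_arenarius,(Musca_longipes,(Anopheles_robustus,Oncorhynchus_palustris))),Pan_giganteus),(((Corylus_rubra,Anas_albus),Macaca_borealis),(Quercus_litoralis,(Rattus_montanus,Klebsiella_rubra)))).
That clade has exactly 11 tips — every listed taxon and nothing else — so the group is monophyletic.

Yes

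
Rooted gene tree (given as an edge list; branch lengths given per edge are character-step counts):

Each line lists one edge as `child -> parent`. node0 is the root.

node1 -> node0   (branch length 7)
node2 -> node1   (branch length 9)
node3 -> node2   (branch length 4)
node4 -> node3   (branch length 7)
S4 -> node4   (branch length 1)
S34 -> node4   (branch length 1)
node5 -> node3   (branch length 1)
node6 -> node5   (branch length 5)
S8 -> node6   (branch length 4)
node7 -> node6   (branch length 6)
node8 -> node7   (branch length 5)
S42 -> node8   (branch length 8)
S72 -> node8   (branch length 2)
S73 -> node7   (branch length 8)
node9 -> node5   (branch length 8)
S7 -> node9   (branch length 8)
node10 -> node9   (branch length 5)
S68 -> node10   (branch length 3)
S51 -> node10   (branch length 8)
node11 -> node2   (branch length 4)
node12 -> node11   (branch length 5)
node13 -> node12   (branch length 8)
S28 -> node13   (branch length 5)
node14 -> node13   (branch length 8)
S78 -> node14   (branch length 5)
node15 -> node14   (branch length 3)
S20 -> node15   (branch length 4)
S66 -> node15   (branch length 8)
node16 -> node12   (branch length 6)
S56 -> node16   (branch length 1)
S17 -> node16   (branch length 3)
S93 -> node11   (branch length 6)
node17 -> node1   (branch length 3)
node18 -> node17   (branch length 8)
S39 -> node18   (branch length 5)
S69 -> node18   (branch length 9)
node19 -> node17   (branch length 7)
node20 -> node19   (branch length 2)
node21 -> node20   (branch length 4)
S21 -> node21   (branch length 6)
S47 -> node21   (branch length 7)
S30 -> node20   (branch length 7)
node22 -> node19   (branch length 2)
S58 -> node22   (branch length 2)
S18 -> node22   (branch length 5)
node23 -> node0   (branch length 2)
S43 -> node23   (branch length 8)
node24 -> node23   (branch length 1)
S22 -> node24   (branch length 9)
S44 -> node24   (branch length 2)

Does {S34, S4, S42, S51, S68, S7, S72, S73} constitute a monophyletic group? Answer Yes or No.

The MRCA of the listed taxa subtends ((S4,S34),((S8,((S42,S72),S73)),(S7,(S68,S51)))).
That clade also contains S8, which is not in the proposed group, so the group is not monophyletic.

No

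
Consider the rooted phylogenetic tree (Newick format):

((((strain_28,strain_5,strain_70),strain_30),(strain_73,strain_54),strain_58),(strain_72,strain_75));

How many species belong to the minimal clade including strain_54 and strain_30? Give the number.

7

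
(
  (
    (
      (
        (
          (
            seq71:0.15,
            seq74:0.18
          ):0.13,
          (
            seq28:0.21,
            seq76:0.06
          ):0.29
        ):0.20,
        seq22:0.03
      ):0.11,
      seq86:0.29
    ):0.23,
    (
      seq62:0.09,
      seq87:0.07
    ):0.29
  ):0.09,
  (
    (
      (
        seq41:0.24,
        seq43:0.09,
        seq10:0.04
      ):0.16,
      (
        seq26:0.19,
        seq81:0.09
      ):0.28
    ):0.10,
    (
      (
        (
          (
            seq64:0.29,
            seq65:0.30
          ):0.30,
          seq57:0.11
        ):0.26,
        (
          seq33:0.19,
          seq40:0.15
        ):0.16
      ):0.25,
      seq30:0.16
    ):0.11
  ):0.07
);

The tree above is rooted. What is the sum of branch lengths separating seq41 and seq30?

The path runs seq41 → … → MRCA → … → seq30; the MRCA is the node subtending (((seq41,seq43,seq10),(seq26,seq81)),((((seq64,seq65),seq57),(seq33,seq40)),seq30)).
Branch lengths along that path: 0.24 + 0.16 + 0.10 + 0.11 + 0.16 = 0.77.

0.77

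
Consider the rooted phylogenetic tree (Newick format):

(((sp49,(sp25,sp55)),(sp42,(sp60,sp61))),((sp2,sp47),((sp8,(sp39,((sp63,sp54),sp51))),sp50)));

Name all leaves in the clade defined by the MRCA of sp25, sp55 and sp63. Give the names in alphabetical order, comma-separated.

Tracing sp25: it sits inside (sp25,sp55).
Tracing sp55: it sits inside (sp25,sp55).
Tracing sp63: it sits inside (sp63,sp54).
The smallest clade enclosing all 3 is the whole tree (their MRCA is the root), so the answer is all 14 tips in alphabetical order.

sp2, sp25, sp39, sp42, sp47, sp49, sp50, sp51, sp54, sp55, sp60, sp61, sp63, sp8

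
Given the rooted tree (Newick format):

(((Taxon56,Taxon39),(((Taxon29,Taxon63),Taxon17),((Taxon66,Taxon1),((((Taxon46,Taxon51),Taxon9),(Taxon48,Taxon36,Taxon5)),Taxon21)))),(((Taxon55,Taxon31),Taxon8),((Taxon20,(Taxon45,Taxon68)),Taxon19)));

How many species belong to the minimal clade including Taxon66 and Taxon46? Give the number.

The MRCA of Taxon66 and Taxon46 is the node subtending ((Taxon66,Taxon1),((((Taxon46,Taxon51),Taxon9),(Taxon48,Taxon36,Taxon5)),Taxon21)).
That clade contains 9 terminal taxa: Taxon1, Taxon21, Taxon36, Taxon46, Taxon48, Taxon5, Taxon51, Taxon66, Taxon9.

9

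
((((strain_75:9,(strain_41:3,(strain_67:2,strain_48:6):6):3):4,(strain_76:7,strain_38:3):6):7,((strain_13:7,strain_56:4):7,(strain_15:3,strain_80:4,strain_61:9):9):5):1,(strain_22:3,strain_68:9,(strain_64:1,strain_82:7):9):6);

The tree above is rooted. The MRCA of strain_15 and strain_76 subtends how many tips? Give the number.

11

The MRCA of strain_15 and strain_76 is the node subtending (((strain_75,(strain_41,(strain_67,strain_48))),(strain_76,strain_38)),((strain_13,strain_56),(strain_15,strain_80,strain_61))).
That clade contains 11 terminal taxa: strain_13, strain_15, strain_38, strain_41, strain_48, strain_56, strain_61, strain_67, strain_75, strain_76, strain_80.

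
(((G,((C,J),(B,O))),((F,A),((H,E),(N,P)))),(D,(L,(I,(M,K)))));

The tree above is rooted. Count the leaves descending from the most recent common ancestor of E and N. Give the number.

The MRCA of E and N is the node subtending ((H,E),(N,P)).
That clade contains 4 terminal taxa: E, H, N, P.

4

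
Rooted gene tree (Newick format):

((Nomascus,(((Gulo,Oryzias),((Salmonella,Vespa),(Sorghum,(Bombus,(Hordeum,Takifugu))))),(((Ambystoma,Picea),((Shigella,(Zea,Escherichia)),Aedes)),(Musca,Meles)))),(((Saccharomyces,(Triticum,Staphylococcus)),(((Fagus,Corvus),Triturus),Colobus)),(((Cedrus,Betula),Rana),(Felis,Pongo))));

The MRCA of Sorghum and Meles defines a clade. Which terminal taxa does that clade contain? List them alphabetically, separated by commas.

Aedes, Ambystoma, Bombus, Escherichia, Gulo, Hordeum, Meles, Musca, Oryzias, Picea, Salmonella, Shigella, Sorghum, Takifugu, Vespa, Zea

Tracing Sorghum: it sits inside (Sorghum,(Bombus,(Hordeum,Takifugu))).
Tracing Meles: it sits inside (Musca,Meles).
The smallest clade enclosing both is (((Gulo,Oryzias),((Salmonella,Vespa),(Sorghum,(Bombus,(Hordeum,Takifugu))))),(((Ambystoma,Picea),((Shigella,(Zea,Escherichia)),Aedes)),(Musca,Meles))); the answer is its 16 terminal taxa in alphabetical order.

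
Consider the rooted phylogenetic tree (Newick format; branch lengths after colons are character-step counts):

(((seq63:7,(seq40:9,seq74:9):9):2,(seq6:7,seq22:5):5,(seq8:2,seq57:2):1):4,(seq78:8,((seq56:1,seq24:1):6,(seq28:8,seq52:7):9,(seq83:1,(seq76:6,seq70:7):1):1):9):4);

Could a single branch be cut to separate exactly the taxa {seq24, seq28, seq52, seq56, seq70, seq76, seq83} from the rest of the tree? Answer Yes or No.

Yes

The most recent common ancestor of these taxa subtends ((seq56,seq24),(seq28,seq52),(seq83,(seq76,seq70))).
That clade has exactly 7 tips — every listed taxon and nothing else — so the group is monophyletic.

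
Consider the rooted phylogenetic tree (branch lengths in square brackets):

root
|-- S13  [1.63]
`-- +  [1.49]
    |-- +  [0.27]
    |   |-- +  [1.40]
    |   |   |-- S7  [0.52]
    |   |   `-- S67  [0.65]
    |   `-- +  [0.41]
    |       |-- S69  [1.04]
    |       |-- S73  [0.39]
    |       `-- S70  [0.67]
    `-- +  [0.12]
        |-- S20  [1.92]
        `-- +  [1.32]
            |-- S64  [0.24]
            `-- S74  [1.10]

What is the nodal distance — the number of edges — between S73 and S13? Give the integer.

The MRCA of S73 and S13 is the root of the tree.
From S73 up to that node: 4 branches. From S13 up to the same node: 1 branch. Total: 4 + 1 = 5.

5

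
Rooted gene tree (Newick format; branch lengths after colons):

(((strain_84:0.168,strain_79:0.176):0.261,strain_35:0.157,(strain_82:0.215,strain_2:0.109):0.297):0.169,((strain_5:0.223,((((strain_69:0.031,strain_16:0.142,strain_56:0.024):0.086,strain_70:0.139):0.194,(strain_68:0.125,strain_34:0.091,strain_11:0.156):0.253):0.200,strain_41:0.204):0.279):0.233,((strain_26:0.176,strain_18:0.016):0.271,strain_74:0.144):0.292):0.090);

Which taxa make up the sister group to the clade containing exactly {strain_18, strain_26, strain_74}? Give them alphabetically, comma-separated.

strain_11, strain_16, strain_34, strain_41, strain_5, strain_56, strain_68, strain_69, strain_70

The clade containing exactly {strain_18, strain_26, strain_74} attaches to the tree at the node subtending ((strain_5,((((strain_69,strain_16,strain_56),strain_70),(strain_68,strain_34,strain_11)),strain_41)),((strain_26,strain_18),strain_74)).
The other lineage descending from that same node — the sister group — is (strain_5,((((strain_69,strain_16,strain_56),strain_70),(strain_68,strain_34,strain_11)),strain_41)); its 9 tips in alphabetical order are the answer.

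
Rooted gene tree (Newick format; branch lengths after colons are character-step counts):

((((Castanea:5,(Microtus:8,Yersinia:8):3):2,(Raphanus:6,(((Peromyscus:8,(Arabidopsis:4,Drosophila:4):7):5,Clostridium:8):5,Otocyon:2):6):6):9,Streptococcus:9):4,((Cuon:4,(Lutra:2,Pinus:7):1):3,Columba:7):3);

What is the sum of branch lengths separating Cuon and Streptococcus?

The path runs Cuon → … → MRCA → … → Streptococcus; the MRCA is the root of the tree.
Branch lengths along that path: 4 + 3 + 3 + 4 + 9 = 23.

23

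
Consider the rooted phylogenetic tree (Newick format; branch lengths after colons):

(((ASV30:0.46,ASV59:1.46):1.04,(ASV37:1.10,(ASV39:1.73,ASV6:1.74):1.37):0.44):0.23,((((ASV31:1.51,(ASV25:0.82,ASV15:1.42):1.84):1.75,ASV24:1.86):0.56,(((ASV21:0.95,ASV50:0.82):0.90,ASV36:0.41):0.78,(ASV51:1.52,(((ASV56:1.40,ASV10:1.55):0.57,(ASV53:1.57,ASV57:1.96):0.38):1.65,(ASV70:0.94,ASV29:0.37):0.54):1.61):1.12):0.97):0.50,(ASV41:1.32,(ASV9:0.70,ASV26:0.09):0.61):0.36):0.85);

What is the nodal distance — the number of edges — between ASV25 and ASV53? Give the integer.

10

The MRCA of ASV25 and ASV53 is the node subtending (((ASV31,(ASV25,ASV15)),ASV24),(((ASV21,ASV50),ASV36),(ASV51,(((ASV56,ASV10),(ASV53,ASV57)),(ASV70,ASV29))))).
From ASV25 up to that node: 4 branches. From ASV53 up to the same node: 6 branches. Total: 4 + 6 = 10.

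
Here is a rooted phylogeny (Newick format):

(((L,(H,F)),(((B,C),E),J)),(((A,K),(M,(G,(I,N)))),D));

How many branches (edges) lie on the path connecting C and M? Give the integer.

9

The MRCA of C and M is the root of the tree.
From C up to that node: 5 branches. From M up to the same node: 4 branches. Total: 5 + 4 = 9.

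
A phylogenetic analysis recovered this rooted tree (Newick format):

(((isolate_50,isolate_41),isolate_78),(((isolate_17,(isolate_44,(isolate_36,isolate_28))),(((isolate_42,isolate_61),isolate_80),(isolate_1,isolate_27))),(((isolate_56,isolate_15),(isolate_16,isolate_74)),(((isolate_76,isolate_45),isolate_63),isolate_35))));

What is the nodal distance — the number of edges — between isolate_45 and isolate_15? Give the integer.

7

The MRCA of isolate_45 and isolate_15 is the node subtending (((isolate_56,isolate_15),(isolate_16,isolate_74)),(((isolate_76,isolate_45),isolate_63),isolate_35)).
From isolate_45 up to that node: 4 branches. From isolate_15 up to the same node: 3 branches. Total: 4 + 3 = 7.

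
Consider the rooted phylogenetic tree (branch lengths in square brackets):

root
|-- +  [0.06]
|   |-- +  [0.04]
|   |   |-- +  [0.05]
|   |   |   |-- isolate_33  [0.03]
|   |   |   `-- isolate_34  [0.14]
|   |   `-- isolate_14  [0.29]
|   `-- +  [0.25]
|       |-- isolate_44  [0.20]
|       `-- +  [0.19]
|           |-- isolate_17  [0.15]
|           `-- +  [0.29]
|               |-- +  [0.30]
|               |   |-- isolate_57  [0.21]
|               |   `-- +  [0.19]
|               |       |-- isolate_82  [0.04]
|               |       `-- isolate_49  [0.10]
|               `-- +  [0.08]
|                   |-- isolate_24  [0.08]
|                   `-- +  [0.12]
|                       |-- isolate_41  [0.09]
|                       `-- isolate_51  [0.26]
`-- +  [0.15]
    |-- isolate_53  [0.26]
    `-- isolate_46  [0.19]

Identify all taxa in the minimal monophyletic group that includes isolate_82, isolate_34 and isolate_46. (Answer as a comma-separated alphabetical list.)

isolate_14, isolate_17, isolate_24, isolate_33, isolate_34, isolate_41, isolate_44, isolate_46, isolate_49, isolate_51, isolate_53, isolate_57, isolate_82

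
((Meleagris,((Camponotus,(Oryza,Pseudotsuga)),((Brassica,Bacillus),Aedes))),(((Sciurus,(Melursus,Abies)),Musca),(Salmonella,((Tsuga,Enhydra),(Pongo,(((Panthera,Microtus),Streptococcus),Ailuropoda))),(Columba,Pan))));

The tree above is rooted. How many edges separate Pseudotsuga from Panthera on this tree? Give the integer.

The MRCA of Pseudotsuga and Panthera is the root of the tree.
From Pseudotsuga up to that node: 5 branches. From Panthera up to the same node: 8 branches. Total: 5 + 8 = 13.

13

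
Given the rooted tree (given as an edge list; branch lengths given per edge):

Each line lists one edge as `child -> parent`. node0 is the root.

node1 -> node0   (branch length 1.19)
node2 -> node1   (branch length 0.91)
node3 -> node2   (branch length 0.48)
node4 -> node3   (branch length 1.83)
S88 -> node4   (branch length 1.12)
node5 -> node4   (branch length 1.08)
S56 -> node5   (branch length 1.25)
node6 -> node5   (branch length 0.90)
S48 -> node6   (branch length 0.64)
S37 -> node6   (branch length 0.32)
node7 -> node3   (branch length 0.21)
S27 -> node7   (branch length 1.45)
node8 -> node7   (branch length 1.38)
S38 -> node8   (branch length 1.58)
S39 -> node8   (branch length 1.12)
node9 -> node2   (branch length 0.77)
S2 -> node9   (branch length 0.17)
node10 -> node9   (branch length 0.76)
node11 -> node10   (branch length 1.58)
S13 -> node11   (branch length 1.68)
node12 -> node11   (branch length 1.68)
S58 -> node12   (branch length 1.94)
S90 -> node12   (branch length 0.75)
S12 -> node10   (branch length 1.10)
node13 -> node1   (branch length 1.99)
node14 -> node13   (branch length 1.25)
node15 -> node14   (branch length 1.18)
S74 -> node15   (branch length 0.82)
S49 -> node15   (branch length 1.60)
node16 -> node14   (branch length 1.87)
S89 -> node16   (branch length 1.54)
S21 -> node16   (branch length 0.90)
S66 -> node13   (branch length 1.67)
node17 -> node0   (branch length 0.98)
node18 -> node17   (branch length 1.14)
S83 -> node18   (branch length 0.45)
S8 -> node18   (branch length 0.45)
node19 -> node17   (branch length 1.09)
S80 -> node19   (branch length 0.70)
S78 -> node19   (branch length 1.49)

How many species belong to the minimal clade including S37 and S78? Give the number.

21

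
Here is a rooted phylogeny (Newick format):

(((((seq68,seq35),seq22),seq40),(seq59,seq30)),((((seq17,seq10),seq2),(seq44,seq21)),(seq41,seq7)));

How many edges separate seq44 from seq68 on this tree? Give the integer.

9

The MRCA of seq44 and seq68 is the root of the tree.
From seq44 up to that node: 4 branches. From seq68 up to the same node: 5 branches. Total: 4 + 5 = 9.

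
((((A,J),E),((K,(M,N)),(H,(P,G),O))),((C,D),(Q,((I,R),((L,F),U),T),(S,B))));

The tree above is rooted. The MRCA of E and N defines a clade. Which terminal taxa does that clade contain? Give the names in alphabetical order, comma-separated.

Tracing E: it sits inside ((A,J),E).
Tracing N: it sits inside (M,N).
The smallest clade enclosing both is (((A,J),E),((K,(M,N)),(H,(P,G),O))); the answer is its 10 terminal taxa in alphabetical order.

A, E, G, H, J, K, M, N, O, P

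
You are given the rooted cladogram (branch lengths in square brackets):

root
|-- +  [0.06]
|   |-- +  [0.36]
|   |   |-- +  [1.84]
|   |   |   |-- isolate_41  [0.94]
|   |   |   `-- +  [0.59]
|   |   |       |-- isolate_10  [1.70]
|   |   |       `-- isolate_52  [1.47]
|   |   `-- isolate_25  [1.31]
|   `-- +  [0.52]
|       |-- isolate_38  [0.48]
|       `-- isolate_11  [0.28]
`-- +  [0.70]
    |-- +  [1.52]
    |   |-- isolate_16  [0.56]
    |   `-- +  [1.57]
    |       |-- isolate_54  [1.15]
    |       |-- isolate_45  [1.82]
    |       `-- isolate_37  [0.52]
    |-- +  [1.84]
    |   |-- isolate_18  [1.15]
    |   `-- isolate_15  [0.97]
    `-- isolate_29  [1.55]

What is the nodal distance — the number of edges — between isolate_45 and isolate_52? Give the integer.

9

The MRCA of isolate_45 and isolate_52 is the root of the tree.
From isolate_45 up to that node: 4 branches. From isolate_52 up to the same node: 5 branches. Total: 4 + 5 = 9.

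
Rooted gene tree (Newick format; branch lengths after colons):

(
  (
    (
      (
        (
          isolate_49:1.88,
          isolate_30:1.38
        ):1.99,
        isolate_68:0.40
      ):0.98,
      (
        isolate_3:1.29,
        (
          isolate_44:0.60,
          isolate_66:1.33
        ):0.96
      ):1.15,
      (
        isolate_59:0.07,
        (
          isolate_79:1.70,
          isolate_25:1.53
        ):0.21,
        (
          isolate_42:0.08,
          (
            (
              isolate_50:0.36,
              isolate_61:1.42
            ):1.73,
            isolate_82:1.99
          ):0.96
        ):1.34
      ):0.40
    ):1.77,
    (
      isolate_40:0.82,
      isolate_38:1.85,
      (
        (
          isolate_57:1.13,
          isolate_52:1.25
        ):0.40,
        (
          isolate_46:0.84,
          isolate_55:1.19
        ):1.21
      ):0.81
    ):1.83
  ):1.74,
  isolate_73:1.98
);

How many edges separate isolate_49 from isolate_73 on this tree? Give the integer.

6

The MRCA of isolate_49 and isolate_73 is the root of the tree.
From isolate_49 up to that node: 5 branches. From isolate_73 up to the same node: 1 branch. Total: 5 + 1 = 6.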